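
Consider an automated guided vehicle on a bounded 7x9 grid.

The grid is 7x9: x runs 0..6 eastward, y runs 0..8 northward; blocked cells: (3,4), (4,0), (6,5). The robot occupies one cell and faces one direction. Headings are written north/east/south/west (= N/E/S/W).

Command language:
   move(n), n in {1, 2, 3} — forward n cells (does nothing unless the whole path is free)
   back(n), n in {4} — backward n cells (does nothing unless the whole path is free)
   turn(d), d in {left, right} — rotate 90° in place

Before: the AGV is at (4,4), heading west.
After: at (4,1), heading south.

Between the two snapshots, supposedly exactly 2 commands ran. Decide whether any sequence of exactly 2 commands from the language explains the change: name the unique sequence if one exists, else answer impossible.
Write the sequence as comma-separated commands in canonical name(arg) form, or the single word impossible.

turn(left), move(3)

key: position moved to (4,1) AND the heading swung to S — translation plus rotation needed
from: at (4,4), heading west
1. turn(left) → at (4,4), heading south
2. move(3) → at (4,1), heading south
no other 2-command option fits: unique.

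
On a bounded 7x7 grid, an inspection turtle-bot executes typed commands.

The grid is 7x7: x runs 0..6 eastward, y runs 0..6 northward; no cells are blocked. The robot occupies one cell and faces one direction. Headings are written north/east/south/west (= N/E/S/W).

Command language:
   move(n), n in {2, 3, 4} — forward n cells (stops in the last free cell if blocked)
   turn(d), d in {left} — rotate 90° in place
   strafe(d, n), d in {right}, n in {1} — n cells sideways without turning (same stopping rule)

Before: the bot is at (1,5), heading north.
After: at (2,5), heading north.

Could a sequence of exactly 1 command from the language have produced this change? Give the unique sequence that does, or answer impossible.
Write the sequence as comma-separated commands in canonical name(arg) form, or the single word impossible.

strafe(right, 1)

key: heading stays N — the single command does not turn
start: at (1,5), heading north
step 1 (strafe(right, 1)): at (2,5), heading north
all 5 alternatives checked — unique.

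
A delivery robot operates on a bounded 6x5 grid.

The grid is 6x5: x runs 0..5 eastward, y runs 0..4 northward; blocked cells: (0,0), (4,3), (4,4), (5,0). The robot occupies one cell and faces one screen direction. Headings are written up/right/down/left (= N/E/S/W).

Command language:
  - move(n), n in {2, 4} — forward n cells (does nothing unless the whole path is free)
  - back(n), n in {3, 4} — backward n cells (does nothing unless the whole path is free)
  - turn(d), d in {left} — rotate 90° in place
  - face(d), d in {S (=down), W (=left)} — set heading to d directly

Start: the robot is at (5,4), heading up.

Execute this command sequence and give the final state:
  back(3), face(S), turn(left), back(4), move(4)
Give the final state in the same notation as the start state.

start: at (5,4), heading up
1. back(3) → at (5,1), heading up
2. face(S) → at (5,1), heading down
3. turn(left) → at (5,1), heading right
4. back(4) → at (1,1), heading right
5. move(4) → at (5,1), heading right

at (5,1), heading right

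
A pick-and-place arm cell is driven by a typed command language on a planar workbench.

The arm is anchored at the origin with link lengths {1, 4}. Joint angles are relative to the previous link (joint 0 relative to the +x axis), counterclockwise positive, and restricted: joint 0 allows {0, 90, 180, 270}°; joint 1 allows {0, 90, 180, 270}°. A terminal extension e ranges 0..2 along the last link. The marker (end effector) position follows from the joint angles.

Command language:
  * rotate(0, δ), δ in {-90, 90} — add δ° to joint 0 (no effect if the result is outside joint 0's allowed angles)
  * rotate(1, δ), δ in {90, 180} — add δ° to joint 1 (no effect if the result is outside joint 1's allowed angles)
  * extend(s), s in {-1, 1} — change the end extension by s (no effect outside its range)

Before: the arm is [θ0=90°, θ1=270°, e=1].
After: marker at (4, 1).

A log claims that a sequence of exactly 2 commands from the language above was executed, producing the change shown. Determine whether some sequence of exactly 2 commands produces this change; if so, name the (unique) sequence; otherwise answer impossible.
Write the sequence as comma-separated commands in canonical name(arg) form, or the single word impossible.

extend(-1), extend(-1)

begin: [θ0=90°, θ1=270°, e=1]
[1] after extend(-1): [θ0=90°, θ1=270°, e=0]
[2] after extend(-1): [θ0=90°, θ1=270°, e=0]
no other 2-command option fits: unique.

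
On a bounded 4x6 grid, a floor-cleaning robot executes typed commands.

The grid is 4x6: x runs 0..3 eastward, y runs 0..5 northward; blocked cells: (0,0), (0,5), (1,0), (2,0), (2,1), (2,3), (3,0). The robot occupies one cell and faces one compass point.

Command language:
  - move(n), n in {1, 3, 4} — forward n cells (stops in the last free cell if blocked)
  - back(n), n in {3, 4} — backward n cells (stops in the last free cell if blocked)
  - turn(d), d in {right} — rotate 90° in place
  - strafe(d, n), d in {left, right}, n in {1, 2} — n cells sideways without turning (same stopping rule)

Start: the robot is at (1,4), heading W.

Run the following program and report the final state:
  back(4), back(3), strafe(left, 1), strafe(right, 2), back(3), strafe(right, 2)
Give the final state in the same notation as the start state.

initial: at (1,4), heading W
t=1 back(4) ⇒ at (3,4), heading W
t=2 back(3) ⇒ at (3,4), heading W
t=3 strafe(left, 1) ⇒ at (3,3), heading W
t=4 strafe(right, 2) ⇒ at (3,5), heading W
t=5 back(3) ⇒ at (3,5), heading W
t=6 strafe(right, 2) ⇒ at (3,5), heading W

at (3,5), heading W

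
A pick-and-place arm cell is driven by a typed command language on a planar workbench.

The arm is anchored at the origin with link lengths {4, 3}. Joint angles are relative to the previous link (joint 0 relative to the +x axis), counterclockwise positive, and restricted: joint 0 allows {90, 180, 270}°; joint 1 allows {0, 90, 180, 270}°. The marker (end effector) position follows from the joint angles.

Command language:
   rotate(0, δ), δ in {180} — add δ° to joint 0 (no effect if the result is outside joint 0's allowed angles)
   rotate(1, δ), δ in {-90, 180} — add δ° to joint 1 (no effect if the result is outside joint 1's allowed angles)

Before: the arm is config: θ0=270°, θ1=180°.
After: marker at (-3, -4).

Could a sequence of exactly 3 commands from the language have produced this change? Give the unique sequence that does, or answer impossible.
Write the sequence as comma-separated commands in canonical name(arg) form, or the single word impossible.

rotate(1, -90), rotate(1, -90), rotate(1, -90)

start: config: θ0=270°, θ1=180°
[1] after rotate(1, -90): config: θ0=270°, θ1=90°
[2] after rotate(1, -90): config: θ0=270°, θ1=0°
[3] after rotate(1, -90): config: θ0=270°, θ1=270°
no other 3-command option fits: unique.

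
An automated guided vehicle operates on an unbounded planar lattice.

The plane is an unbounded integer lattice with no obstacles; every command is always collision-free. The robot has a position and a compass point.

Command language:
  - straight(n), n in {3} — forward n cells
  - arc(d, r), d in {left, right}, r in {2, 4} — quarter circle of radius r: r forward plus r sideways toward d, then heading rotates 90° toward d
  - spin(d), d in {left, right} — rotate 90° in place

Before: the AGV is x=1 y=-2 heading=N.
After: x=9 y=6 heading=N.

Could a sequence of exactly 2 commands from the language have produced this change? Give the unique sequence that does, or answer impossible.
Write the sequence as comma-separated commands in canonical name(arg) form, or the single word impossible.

arc(right, 4), arc(left, 4)

key: heading stays N — rotations cancel among the 2 commands
start: x=1 y=-2 heading=N
1. arc(right, 4) → x=5 y=2 heading=E
2. arc(left, 4) → x=9 y=6 heading=N
no other 2-command option fits: unique.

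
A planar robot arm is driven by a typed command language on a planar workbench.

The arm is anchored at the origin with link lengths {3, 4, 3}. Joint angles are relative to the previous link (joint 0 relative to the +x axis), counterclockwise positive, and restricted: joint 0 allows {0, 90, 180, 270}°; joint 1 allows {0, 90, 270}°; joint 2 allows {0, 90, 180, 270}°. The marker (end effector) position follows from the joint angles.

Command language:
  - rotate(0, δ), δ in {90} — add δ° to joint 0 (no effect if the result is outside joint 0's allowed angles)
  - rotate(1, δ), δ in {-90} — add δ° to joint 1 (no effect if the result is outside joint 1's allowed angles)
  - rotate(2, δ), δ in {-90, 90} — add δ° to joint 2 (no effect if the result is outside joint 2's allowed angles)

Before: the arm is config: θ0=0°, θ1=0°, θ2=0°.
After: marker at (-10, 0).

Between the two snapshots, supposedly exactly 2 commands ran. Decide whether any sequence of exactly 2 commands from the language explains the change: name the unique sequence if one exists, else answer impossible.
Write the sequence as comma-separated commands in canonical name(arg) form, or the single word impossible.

rotate(0, 90), rotate(0, 90)

from: config: θ0=0°, θ1=0°, θ2=0°
step 1 (rotate(0, 90)): config: θ0=90°, θ1=0°, θ2=0°
step 2 (rotate(0, 90)): config: θ0=180°, θ1=0°, θ2=0°
all 16 alternatives checked — unique.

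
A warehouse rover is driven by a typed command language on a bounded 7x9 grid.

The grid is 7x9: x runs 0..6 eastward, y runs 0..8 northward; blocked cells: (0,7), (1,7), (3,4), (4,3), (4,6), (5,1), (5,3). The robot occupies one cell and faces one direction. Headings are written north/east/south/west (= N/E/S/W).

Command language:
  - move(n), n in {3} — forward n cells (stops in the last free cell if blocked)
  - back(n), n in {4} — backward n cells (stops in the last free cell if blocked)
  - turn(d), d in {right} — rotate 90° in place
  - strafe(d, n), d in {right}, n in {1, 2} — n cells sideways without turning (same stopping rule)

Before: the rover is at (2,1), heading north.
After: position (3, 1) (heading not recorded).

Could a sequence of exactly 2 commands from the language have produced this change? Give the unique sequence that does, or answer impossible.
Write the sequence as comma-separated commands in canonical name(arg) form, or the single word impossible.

strafe(right, 1), turn(right)

key: running turn(right) before strafe(right, 1) would end elsewhere — order is forced
start: at (2,1), heading north
step 1 (strafe(right, 1)): at (3,1), heading north
step 2 (turn(right)): at (3,1), heading east
uniquely the one of 25 2-step routes that fits.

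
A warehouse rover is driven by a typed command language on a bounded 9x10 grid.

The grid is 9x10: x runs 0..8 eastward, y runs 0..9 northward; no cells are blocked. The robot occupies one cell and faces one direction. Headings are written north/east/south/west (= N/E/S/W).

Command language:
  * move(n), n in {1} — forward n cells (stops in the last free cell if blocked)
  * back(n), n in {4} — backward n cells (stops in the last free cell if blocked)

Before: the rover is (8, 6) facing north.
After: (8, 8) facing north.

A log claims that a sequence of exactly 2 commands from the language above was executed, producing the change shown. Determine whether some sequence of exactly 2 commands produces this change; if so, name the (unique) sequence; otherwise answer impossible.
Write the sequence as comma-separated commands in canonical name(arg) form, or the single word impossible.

move(1), move(1)

key: heading stays N — no command in the sequence turns
start: (8, 6) facing north
[1] after move(1): (8, 7) facing north
[2] after move(1): (8, 8) facing north
all 4 alternatives checked — unique.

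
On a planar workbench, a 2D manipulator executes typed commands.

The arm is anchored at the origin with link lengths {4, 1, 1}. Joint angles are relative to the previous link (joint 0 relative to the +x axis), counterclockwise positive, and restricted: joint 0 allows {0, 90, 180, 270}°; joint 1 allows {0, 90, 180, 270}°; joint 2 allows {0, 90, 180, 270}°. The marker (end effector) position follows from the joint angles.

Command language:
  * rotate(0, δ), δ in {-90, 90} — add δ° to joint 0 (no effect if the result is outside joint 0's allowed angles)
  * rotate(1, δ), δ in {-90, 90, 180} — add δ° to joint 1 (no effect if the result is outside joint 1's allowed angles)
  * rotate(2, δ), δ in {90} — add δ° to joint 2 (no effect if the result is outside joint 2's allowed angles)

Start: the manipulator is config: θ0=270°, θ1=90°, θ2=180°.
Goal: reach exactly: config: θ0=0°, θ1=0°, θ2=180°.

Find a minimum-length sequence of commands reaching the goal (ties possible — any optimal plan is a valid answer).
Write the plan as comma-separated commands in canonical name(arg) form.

initial: config: θ0=270°, θ1=90°, θ2=180°
t=1 rotate(0, 90) ⇒ config: θ0=0°, θ1=90°, θ2=180°
t=2 rotate(1, -90) ⇒ config: θ0=0°, θ1=0°, θ2=180°
no 1-step plan works, so 2 is optimal.

rotate(0, 90), rotate(1, -90)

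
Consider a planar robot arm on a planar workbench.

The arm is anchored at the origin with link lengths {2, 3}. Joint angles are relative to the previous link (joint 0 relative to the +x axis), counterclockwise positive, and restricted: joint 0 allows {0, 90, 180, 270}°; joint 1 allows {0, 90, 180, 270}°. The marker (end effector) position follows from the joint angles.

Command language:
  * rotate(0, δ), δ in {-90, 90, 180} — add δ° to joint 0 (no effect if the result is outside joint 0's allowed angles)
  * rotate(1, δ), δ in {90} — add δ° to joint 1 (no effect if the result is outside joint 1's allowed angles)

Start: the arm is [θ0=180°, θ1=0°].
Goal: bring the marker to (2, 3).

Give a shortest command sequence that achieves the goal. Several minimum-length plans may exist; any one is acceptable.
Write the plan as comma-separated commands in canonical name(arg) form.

rotate(0, 180), rotate(1, 90)

initial: [θ0=180°, θ1=0°]
1. rotate(0, 180) → [θ0=0°, θ1=0°]
2. rotate(1, 90) → [θ0=0°, θ1=90°]
shorter routes all fall short; 2 is best.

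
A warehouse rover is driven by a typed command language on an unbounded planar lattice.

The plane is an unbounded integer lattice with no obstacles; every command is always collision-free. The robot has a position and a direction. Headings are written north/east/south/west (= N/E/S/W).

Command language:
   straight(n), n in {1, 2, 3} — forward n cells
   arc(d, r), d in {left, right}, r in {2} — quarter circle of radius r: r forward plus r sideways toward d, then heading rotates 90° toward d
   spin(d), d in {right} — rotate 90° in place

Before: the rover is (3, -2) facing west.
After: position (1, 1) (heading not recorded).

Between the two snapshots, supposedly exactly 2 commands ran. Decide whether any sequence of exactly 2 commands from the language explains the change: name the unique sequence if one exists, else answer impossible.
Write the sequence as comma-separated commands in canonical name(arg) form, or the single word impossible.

arc(right, 2), straight(1)

key: running straight(1) before arc(right, 2) would end elsewhere — order is forced
t0: (3, -2) facing west
[1] after arc(right, 2): (1, 0) facing north
[2] after straight(1): (1, 1) facing north
uniquely the one of 36 2-step routes that fits.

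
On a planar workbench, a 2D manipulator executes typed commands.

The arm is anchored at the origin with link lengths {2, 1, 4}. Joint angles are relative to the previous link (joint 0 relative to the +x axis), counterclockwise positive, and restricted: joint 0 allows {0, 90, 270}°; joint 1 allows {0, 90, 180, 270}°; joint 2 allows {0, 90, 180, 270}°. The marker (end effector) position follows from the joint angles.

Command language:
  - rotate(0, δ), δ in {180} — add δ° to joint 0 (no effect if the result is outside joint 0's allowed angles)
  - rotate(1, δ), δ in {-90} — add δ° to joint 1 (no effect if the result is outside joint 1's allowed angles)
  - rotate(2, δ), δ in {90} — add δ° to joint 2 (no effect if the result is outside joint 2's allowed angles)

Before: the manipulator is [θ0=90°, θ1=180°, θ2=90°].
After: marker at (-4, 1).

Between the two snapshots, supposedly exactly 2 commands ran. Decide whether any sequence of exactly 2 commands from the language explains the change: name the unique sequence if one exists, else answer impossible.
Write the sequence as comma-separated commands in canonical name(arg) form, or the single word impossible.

rotate(2, 90), rotate(2, 90)

start: [θ0=90°, θ1=180°, θ2=90°]
1. rotate(2, 90) → [θ0=90°, θ1=180°, θ2=180°]
2. rotate(2, 90) → [θ0=90°, θ1=180°, θ2=270°]
no rival 2-sequence matches.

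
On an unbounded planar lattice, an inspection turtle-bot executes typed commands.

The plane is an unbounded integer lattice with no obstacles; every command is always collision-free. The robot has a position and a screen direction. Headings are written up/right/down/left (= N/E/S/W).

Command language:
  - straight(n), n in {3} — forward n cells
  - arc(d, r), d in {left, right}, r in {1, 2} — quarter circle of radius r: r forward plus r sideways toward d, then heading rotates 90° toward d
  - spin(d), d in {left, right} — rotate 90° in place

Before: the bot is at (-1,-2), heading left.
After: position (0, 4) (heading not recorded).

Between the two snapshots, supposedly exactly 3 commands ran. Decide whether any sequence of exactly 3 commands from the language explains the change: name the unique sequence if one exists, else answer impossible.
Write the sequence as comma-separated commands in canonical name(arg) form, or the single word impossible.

arc(right, 1), straight(3), arc(right, 2)

key: running arc(right, 2) before arc(right, 1) would end elsewhere — order is forced
start: at (-1,-2), heading left
t=1 arc(right, 1) ⇒ at (-2,-1), heading up
t=2 straight(3) ⇒ at (-2,2), heading up
t=3 arc(right, 2) ⇒ at (0,4), heading right
all 343 alternatives checked — unique.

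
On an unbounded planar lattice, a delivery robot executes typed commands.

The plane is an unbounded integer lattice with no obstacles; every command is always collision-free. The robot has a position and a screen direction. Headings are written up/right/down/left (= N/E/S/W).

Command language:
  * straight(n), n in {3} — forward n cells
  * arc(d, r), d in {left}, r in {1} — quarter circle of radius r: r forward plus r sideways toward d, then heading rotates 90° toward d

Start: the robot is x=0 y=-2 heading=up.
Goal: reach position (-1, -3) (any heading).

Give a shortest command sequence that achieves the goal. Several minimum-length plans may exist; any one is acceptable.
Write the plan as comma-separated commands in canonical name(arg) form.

arc(left, 1), arc(left, 1), arc(left, 1)

from: x=0 y=-2 heading=up
step 1 (arc(left, 1)): x=-1 y=-1 heading=left
step 2 (arc(left, 1)): x=-2 y=-2 heading=down
step 3 (arc(left, 1)): x=-1 y=-3 heading=right
shorter routes all fall short; 3 is best.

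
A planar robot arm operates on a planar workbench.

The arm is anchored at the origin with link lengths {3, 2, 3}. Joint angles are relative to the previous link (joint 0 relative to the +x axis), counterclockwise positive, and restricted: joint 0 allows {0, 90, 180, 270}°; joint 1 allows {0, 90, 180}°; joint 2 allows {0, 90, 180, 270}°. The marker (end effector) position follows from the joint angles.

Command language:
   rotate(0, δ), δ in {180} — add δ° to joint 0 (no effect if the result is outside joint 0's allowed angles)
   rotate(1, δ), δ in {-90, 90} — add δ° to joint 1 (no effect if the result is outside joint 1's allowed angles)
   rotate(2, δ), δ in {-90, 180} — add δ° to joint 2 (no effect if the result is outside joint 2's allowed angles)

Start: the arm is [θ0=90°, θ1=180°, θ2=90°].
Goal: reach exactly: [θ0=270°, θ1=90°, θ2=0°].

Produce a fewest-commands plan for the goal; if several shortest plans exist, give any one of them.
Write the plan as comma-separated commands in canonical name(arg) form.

begin: [θ0=90°, θ1=180°, θ2=90°]
step 1 (rotate(2, -90)): [θ0=90°, θ1=180°, θ2=0°]
step 2 (rotate(1, -90)): [θ0=90°, θ1=90°, θ2=0°]
step 3 (rotate(0, 180)): [θ0=270°, θ1=90°, θ2=0°]
shorter routes all fall short; 3 is best.

rotate(2, -90), rotate(1, -90), rotate(0, 180)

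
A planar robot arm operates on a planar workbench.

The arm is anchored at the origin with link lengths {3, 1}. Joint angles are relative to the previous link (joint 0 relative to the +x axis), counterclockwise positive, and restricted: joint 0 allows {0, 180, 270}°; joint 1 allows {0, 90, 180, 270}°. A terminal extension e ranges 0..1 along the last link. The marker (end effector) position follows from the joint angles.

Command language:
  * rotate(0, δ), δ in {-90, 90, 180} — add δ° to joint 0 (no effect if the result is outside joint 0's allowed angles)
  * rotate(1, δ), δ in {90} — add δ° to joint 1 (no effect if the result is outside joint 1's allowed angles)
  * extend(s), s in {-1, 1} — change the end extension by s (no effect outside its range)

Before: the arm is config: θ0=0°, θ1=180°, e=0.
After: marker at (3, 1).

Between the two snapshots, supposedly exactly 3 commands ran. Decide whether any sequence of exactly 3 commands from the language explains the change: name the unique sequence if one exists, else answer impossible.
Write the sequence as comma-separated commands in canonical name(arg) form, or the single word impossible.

from: config: θ0=0°, θ1=180°, e=0
t=1 rotate(1, 90) ⇒ config: θ0=0°, θ1=270°, e=0
t=2 rotate(1, 90) ⇒ config: θ0=0°, θ1=0°, e=0
t=3 rotate(1, 90) ⇒ config: θ0=0°, θ1=90°, e=0
no rival 3-sequence matches.

rotate(1, 90), rotate(1, 90), rotate(1, 90)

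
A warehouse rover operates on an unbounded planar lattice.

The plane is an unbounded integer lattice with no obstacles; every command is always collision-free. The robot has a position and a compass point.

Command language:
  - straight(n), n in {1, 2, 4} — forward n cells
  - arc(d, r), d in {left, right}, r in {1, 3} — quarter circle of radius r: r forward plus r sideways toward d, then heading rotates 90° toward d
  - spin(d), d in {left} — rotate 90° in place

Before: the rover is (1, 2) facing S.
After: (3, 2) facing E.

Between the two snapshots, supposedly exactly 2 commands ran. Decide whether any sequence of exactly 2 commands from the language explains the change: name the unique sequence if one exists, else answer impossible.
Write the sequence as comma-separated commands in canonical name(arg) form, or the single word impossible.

key: cell and facing (now E) both changed — the 2 commands mix motion and turning
begin: (1, 2) facing S
step 1 (spin(left)): (1, 2) facing E
step 2 (straight(2)): (3, 2) facing E
uniquely the one of 64 2-step routes that fits.

spin(left), straight(2)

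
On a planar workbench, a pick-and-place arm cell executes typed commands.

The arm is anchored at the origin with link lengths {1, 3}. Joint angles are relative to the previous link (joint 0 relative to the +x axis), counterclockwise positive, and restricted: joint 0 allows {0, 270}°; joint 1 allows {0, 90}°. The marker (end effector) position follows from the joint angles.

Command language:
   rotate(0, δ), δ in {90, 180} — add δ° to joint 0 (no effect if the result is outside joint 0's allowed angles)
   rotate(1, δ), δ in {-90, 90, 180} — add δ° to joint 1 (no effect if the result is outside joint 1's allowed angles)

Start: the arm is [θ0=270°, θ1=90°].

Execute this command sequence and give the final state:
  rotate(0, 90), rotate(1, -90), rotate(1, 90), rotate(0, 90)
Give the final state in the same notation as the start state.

start: [θ0=270°, θ1=90°]
[1] after rotate(0, 90): [θ0=0°, θ1=90°]
[2] after rotate(1, -90): [θ0=0°, θ1=0°]
[3] after rotate(1, 90): [θ0=0°, θ1=90°]
[4] after rotate(0, 90): [θ0=0°, θ1=90°]

[θ0=0°, θ1=90°]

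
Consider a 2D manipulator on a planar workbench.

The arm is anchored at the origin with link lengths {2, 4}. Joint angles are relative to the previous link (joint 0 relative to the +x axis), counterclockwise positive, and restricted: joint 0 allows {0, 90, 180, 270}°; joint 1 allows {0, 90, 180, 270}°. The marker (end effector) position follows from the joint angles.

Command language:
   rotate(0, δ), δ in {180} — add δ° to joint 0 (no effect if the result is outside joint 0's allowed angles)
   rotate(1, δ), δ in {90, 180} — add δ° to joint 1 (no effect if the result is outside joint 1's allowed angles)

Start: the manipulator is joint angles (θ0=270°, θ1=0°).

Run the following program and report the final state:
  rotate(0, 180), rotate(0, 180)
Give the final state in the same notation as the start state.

joint angles (θ0=270°, θ1=0°)

start: joint angles (θ0=270°, θ1=0°)
t=1 rotate(0, 180) ⇒ joint angles (θ0=90°, θ1=0°)
t=2 rotate(0, 180) ⇒ joint angles (θ0=270°, θ1=0°)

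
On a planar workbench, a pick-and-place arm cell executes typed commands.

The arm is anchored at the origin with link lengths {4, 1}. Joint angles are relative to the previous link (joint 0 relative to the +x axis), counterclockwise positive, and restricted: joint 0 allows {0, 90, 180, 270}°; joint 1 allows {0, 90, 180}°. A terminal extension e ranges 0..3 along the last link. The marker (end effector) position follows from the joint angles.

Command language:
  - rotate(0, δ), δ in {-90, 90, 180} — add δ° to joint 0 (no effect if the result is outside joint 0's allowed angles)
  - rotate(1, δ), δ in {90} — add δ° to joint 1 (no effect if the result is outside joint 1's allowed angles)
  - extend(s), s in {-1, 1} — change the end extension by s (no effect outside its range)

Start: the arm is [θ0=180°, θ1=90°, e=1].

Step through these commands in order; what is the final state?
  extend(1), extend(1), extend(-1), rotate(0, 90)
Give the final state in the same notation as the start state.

t0: [θ0=180°, θ1=90°, e=1]
[1] after extend(1): [θ0=180°, θ1=90°, e=2]
[2] after extend(1): [θ0=180°, θ1=90°, e=3]
[3] after extend(-1): [θ0=180°, θ1=90°, e=2]
[4] after rotate(0, 90): [θ0=270°, θ1=90°, e=2]

[θ0=270°, θ1=90°, e=2]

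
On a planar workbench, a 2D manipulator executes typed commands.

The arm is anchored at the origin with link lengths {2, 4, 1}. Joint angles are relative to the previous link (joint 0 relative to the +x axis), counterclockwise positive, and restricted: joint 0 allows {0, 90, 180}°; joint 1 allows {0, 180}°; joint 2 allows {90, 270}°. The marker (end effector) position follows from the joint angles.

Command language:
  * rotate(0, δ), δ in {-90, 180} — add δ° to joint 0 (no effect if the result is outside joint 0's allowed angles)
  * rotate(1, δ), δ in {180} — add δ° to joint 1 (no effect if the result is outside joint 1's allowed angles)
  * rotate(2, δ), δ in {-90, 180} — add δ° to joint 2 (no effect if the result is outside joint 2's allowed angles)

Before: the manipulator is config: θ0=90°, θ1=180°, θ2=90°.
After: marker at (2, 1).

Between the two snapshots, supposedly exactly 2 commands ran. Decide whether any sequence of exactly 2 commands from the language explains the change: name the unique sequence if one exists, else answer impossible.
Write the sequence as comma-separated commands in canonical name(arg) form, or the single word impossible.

key: order matters: swapping rotate(0, -90) and rotate(0, 180) lands elsewhere
begin: config: θ0=90°, θ1=180°, θ2=90°
[1] after rotate(0, -90): config: θ0=0°, θ1=180°, θ2=90°
[2] after rotate(0, 180): config: θ0=180°, θ1=180°, θ2=90°
uniquely the one of 25 2-step routes that fits.

rotate(0, -90), rotate(0, 180)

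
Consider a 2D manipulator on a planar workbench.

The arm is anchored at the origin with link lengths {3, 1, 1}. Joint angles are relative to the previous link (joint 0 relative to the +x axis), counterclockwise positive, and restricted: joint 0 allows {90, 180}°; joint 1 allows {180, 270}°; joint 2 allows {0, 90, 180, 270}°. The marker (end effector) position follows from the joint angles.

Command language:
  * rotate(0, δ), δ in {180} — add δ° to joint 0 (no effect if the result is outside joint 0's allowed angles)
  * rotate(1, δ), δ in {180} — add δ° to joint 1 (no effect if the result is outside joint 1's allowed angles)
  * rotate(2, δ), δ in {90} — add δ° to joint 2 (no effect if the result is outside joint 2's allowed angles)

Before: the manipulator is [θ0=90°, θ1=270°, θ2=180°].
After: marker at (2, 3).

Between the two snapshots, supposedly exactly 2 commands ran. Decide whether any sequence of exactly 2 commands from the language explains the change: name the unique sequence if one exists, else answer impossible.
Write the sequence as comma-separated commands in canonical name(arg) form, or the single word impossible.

begin: [θ0=90°, θ1=270°, θ2=180°]
t=1 rotate(2, 90) ⇒ [θ0=90°, θ1=270°, θ2=270°]
t=2 rotate(2, 90) ⇒ [θ0=90°, θ1=270°, θ2=0°]
no rival 2-sequence matches.

rotate(2, 90), rotate(2, 90)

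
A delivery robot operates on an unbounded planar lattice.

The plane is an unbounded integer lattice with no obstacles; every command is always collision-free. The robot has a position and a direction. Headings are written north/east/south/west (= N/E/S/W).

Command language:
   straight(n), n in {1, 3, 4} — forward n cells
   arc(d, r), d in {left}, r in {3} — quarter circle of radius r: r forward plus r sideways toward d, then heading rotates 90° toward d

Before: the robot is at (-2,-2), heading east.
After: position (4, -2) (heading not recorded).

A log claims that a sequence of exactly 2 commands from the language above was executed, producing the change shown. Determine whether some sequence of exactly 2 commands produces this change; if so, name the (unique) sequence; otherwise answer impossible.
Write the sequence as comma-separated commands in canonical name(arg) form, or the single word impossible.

straight(3), straight(3)

begin: at (-2,-2), heading east
t=1 straight(3) ⇒ at (1,-2), heading east
t=2 straight(3) ⇒ at (4,-2), heading east
all 16 alternatives checked — unique.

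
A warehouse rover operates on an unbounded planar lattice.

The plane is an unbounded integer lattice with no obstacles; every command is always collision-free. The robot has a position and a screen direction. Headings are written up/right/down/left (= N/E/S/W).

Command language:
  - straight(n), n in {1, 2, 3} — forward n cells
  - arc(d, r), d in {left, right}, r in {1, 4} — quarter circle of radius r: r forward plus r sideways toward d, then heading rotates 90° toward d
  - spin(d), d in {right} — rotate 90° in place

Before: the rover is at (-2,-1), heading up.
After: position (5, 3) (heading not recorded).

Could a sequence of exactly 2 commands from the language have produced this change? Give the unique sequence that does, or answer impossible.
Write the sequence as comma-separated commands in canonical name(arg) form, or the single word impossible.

key: order matters: swapping arc(right, 4) and straight(3) lands elsewhere
begin: at (-2,-1), heading up
t=1 arc(right, 4) ⇒ at (2,3), heading right
t=2 straight(3) ⇒ at (5,3), heading right
uniquely the one of 64 2-step routes that fits.

arc(right, 4), straight(3)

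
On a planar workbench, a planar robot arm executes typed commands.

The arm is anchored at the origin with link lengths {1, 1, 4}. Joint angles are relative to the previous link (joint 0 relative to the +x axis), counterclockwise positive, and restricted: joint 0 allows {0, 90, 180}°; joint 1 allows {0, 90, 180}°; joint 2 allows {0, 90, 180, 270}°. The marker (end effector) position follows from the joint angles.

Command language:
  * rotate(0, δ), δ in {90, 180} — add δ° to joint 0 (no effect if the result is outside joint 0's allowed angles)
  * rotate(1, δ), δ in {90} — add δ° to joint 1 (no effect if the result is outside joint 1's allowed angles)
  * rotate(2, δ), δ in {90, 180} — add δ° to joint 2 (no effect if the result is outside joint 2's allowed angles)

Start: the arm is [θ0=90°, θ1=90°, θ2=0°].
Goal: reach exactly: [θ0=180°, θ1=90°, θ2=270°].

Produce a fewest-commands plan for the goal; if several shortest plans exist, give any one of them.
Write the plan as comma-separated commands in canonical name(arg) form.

rotate(2, 90), rotate(0, 90), rotate(2, 180)

from: [θ0=90°, θ1=90°, θ2=0°]
1. rotate(2, 90) → [θ0=90°, θ1=90°, θ2=90°]
2. rotate(0, 90) → [θ0=180°, θ1=90°, θ2=90°]
3. rotate(2, 180) → [θ0=180°, θ1=90°, θ2=270°]
minimal: 3 command(s), checked below 3.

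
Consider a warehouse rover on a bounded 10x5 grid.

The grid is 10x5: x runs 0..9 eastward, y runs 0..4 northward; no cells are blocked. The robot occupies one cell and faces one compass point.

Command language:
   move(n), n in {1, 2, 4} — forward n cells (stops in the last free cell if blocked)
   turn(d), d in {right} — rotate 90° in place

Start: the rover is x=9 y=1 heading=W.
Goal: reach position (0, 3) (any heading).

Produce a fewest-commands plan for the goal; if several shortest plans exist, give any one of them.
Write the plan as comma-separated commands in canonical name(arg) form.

move(4), move(4), move(4), turn(right), move(2)

initial: x=9 y=1 heading=W
step 1 (move(4)): x=5 y=1 heading=W
step 2 (move(4)): x=1 y=1 heading=W
step 3 (move(4)): x=0 y=1 heading=W
step 4 (turn(right)): x=0 y=1 heading=N
step 5 (move(2)): x=0 y=3 heading=N
minimal: 5 command(s), checked below 5.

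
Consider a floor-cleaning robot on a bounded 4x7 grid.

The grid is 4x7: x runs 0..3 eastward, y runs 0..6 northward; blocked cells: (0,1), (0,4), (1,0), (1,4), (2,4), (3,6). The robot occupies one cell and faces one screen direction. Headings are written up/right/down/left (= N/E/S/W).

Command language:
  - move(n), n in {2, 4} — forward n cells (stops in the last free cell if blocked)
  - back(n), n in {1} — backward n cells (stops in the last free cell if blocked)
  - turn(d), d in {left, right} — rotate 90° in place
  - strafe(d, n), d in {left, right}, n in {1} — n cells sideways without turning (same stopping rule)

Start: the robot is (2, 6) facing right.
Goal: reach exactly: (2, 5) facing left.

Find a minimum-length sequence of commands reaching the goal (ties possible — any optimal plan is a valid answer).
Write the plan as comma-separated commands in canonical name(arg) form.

initial: (2, 6) facing right
1. turn(left) → (2, 6) facing up
2. back(1) → (2, 5) facing up
3. turn(left) → (2, 5) facing left
no 2-step plan works, so 3 is optimal.

turn(left), back(1), turn(left)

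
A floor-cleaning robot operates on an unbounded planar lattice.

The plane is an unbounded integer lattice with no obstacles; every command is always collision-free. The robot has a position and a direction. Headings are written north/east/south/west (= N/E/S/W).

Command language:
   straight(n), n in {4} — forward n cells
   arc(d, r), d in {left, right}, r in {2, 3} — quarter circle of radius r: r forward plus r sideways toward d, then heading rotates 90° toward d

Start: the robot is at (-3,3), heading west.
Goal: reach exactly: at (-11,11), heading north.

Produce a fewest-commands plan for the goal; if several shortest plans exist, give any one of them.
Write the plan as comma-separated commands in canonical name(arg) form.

arc(right, 2), arc(left, 3), arc(right, 3)

begin: at (-3,3), heading west
1. arc(right, 2) → at (-5,5), heading north
2. arc(left, 3) → at (-8,8), heading west
3. arc(right, 3) → at (-11,11), heading north
shorter routes all fall short; 3 is best.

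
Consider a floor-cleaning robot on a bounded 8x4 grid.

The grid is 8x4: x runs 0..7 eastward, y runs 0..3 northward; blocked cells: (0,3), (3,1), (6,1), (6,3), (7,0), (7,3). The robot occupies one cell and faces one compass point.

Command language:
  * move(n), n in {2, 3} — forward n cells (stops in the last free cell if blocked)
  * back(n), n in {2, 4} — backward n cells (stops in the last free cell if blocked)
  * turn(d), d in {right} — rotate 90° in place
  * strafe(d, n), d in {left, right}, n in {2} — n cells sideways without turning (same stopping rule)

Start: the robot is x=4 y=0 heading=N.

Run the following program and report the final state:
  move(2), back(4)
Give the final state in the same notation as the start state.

from: x=4 y=0 heading=N
[1] after move(2): x=4 y=2 heading=N
[2] after back(4): x=4 y=0 heading=N

x=4 y=0 heading=N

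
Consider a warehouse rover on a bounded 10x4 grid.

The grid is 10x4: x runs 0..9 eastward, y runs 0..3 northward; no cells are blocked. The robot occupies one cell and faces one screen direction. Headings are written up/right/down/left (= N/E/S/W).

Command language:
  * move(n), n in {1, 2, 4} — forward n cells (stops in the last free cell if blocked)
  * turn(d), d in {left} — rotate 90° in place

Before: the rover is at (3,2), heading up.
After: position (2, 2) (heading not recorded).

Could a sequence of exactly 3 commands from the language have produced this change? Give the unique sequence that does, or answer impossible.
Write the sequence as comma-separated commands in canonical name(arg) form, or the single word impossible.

turn(left), move(1), turn(left)

from: at (3,2), heading up
[1] after turn(left): at (3,2), heading left
[2] after move(1): at (2,2), heading left
[3] after turn(left): at (2,2), heading down
all 64 alternatives checked — unique.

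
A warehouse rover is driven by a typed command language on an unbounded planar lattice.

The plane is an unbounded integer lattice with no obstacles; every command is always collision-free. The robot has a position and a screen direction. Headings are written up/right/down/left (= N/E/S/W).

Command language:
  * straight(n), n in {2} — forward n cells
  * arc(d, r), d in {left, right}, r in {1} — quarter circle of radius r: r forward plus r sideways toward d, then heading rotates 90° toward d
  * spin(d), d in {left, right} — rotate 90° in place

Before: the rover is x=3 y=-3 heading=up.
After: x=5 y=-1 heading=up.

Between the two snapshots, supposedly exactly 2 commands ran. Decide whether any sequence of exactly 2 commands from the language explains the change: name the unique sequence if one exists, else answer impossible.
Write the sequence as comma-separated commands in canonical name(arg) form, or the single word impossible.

key: running arc(left, 1) before arc(right, 1) would end elsewhere — order is forced
initial: x=3 y=-3 heading=up
step 1 (arc(right, 1)): x=4 y=-2 heading=right
step 2 (arc(left, 1)): x=5 y=-1 heading=up
uniquely the one of 25 2-step routes that fits.

arc(right, 1), arc(left, 1)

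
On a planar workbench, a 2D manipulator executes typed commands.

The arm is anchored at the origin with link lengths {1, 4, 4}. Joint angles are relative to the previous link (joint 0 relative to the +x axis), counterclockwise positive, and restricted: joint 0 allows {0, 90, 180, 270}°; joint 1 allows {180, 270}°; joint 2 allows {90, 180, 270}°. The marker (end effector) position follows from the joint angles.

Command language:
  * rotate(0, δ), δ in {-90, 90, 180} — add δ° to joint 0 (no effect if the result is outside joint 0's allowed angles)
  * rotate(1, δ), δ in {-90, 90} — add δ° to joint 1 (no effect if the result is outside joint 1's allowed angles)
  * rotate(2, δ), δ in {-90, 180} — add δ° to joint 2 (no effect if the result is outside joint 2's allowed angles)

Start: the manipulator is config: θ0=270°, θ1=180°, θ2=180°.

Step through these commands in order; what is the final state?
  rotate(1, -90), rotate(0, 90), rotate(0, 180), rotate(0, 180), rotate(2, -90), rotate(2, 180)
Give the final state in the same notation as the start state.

begin: config: θ0=270°, θ1=180°, θ2=180°
[1] after rotate(1, -90): config: θ0=270°, θ1=180°, θ2=180°
[2] after rotate(0, 90): config: θ0=0°, θ1=180°, θ2=180°
[3] after rotate(0, 180): config: θ0=180°, θ1=180°, θ2=180°
[4] after rotate(0, 180): config: θ0=0°, θ1=180°, θ2=180°
[5] after rotate(2, -90): config: θ0=0°, θ1=180°, θ2=90°
[6] after rotate(2, 180): config: θ0=0°, θ1=180°, θ2=270°

config: θ0=0°, θ1=180°, θ2=270°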